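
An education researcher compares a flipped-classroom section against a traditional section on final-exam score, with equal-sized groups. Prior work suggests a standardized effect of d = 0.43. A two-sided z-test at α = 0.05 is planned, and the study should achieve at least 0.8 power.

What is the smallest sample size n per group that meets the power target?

n = 85 per group

For power 0.8 need Φ(δ − z_{0.025}) = 0.8, so δ = z_{0.025} + z_{0.20} = 1.960 + 0.842 = 2.802.
(For δ > 0 the lower-tail rejection region contributes negligibly to power, so the one-term inversion is standard.)
δ = d·√(n/2) ⇒ n = 2(δ/d)² = 2 × (2.802 / 0.43)² = 84.90.
Round up to the next whole unit.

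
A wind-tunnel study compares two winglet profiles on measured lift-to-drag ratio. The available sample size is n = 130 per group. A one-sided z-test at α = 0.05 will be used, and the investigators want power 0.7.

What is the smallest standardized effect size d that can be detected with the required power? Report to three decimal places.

d ≈ 0.269

Need Φ(δ − 1.645) = 0.7, so δ = 1.645 + 0.524 = 2.169.
δ = d·√(n/2) ⇒ d = δ/√(n/2) = 2.169/√(130/2) = 0.2691.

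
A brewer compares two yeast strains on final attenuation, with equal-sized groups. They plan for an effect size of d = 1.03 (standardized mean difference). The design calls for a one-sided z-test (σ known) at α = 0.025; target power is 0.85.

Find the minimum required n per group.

Set Φ(δ − 1.960) = 0.85; then δ − 1.960 = Φ⁻¹(0.85) = 1.036, giving δ = 2.996.
δ = d·√(n/2) ⇒ n = 2(δ/d)² = 2 × (2.996 / 1.03)² = 16.93.
Round up to the next whole unit.

n = 17 per group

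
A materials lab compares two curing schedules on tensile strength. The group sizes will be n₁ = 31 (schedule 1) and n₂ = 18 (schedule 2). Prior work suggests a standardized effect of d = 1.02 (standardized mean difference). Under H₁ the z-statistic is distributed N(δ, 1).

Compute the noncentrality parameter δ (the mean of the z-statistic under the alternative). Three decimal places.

The noncentrality parameter scales effect size by the design's sample-size factor: δ = d / √(1/n₁ + 1/n₂) = 1.02 / √(1/31 + 1/18) = 3.4421

δ ≈ 3.442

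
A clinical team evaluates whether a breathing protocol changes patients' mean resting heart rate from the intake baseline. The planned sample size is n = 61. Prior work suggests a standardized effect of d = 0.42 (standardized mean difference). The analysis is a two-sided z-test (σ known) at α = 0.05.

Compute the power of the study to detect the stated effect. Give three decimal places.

Noncentrality parameter: δ = d·√n = 0.42 × √61 = 3.2803
Critical value for a two-sided test at α = 0.05: z_{α/2} = 1.960.
Power = Φ(δ − 1.960) + Φ(−δ − 1.960) = Φ(1.320) + Φ(-5.240) = 0.9066 + 0.0000 = 0.9066.

Power ≈ 0.907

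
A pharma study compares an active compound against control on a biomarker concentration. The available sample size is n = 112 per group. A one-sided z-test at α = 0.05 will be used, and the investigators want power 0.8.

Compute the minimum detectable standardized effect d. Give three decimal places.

Required noncentrality: δ = z_{0.05} + z_{0.20} = 1.645 + 0.842 = 2.486.
δ = d·√(n/2) ⇒ d = δ/√(n/2) = 2.486/√(112/2) = 0.3323.

d ≈ 0.332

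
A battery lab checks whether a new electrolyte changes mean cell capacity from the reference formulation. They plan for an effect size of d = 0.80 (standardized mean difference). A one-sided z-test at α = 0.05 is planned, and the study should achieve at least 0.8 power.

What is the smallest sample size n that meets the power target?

For power 0.8 need Φ(δ − z_{0.05}) = 0.8, so δ = z_{0.05} + z_{0.20} = 1.645 + 0.842 = 2.486.
δ = d·√n ⇒ n = (δ/d)² = (2.486 / 0.80)² = 9.66.
Round up to the next whole unit.

n = 10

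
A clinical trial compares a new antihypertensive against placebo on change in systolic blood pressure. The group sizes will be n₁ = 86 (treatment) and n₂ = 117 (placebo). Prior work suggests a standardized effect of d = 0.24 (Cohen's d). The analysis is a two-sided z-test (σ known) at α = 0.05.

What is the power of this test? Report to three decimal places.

Power ≈ 0.394

Noncentrality parameter: δ = d / √(1/n₁ + 1/n₂) = 0.24 / √(1/86 + 1/117) = 1.6897
Critical value for a two-sided test at α = 0.05: z_{α/2} = 1.960.
Power = Φ(δ − 1.960) + Φ(−δ − 1.960) = Φ(-0.270) + Φ(-3.650) = 0.3935 + 0.0001 = 0.3936.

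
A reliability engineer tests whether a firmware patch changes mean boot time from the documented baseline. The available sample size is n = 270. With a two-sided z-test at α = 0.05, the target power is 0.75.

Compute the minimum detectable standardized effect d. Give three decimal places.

Required noncentrality: δ = z_{0.025} + z_{0.25} = 1.960 + 0.674 = 2.634.
(The second rejection-region term Φ(−δ − z_{α/2}) is negligible and dropped.)
δ = d·√n ⇒ d = δ/√n = 2.634/√270 = 0.1603.

d ≈ 0.160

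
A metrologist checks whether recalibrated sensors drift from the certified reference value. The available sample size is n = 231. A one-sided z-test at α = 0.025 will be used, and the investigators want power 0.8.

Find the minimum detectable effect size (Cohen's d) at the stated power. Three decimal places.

d ≈ 0.184

Required noncentrality: δ = z_{0.025} + z_{0.20} = 1.960 + 0.842 = 2.802.
δ = d·√n ⇒ d = δ/√n = 2.802/√231 = 0.1843.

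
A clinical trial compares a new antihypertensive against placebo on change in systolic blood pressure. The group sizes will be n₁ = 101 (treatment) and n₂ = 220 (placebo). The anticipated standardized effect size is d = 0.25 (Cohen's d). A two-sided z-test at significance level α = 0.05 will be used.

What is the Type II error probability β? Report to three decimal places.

Noncentrality parameter: δ = d / √(1/n₁ + 1/n₂) = 0.25 / √(1/101 + 1/220) = 2.0800
Two-sided α = 0.05 → critical value z_{0.025} = 1.960.
Power = Φ(δ − 1.960) + Φ(−δ − 1.960) = Φ(0.120) + Φ(-4.040) = 0.5478 + 0.0000 = 0.5478.
Type II error: β = 1 − power = 1 − 0.5478 = 0.4522.

β ≈ 0.452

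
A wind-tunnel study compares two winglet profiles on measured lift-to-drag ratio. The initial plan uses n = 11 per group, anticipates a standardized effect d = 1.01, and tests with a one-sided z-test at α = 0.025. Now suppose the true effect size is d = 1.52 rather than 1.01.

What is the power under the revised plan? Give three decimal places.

Power ≈ 0.946

With d = 1.52: δ = d·√(n/2) = 1.52 × √(11/2) = 3.5647. Critical value z_{0.025} = 1.960.
Revised power = Φ(δ − 1.960) = Φ(1.605) = 0.9457.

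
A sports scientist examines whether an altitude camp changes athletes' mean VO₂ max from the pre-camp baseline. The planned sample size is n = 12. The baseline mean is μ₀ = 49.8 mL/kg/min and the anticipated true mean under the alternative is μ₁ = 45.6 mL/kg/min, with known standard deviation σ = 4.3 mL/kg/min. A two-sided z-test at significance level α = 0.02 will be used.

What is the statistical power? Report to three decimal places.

Standardized effect: d = |μ₁ − μ₀| / σ = |45.6 − 49.8| / 4.3 = 0.9767
Noncentrality parameter: δ = d·√n = 0.9767 × √12 = 3.3835
Two-sided α = 0.02 → critical value z_{0.01} = 2.326.
Power = Φ(δ − 2.326) + Φ(−δ − 2.326) = Φ(1.057) + Φ(-5.710) = 0.8548 + 0.0000 = 0.8548.

Power ≈ 0.855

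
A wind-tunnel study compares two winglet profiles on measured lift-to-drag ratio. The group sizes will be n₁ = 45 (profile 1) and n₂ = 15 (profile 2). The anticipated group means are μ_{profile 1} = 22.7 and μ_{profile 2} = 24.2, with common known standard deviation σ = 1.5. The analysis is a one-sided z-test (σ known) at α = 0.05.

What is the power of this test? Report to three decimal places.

Standardized effect: d = |μ_{profile 1} − μ_{profile 2}| / σ = |22.7 − 24.2| / 1.5 = 1.0000
Noncentrality parameter: δ = d / √(1/n₁ + 1/n₂) = 1.0000 / √(1/45 + 1/15) = 3.3541
Critical value for a one-sided test at α = 0.05: z_α = 1.645.
Power = Φ(δ − 1.645) = Φ(1.709) = 0.9563.

Power ≈ 0.956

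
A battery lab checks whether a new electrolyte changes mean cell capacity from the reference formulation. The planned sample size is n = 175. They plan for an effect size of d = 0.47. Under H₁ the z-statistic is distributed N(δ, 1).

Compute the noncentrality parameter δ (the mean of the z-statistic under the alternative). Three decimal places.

δ ≈ 6.218

δ = d·√n = 0.47 × √175 = 6.2175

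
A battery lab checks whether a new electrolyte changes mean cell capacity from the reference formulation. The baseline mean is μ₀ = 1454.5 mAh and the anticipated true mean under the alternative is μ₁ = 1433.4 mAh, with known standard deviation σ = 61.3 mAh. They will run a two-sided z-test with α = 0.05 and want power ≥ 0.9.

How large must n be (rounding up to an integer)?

n = 89

Standardized effect: d = |μ₁ − μ₀| / σ = |1433.4 − 1454.5| / 61.3 = 0.3442
Set Φ(δ − 1.960) = 0.9; then δ − 1.960 = Φ⁻¹(0.9) = 1.282, giving δ = 3.242.
(For δ > 0 the lower-tail rejection region contributes negligibly to power, so the one-term inversion is standard.)
δ = d·√n ⇒ n = (δ/d)² = (3.242 / 0.3442)² = 88.69.
Round up to the next whole unit.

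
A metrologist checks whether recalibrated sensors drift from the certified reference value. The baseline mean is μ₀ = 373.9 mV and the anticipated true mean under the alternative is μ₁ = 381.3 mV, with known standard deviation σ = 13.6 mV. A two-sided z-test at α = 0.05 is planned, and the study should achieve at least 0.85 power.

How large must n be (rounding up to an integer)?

Standardized effect: d = |μ₁ − μ₀| / σ = |381.3 − 373.9| / 13.6 = 0.5441
For power 0.85 need Φ(δ − z_{0.025}) = 0.85, so δ = z_{0.025} + z_{0.15} = 1.960 + 1.036 = 2.996.
(For δ > 0 the lower-tail rejection region contributes negligibly to power, so the one-term inversion is standard.)
δ = d·√n ⇒ n = (δ/d)² = (2.996 / 0.5441)² = 30.33.
Round up to the next whole unit.

n = 31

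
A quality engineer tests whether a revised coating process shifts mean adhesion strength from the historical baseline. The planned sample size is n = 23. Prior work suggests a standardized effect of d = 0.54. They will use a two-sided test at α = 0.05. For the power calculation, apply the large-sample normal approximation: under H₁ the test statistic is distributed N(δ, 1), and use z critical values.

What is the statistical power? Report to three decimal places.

Noncentrality parameter: δ = d·√n = 0.54 × √23 = 2.5897
Two-sided α = 0.05 → critical value z_{0.025} = 1.960.
Power = Φ(δ − 1.960) + Φ(−δ − 1.960) = Φ(0.630) + Φ(-4.550) = 0.7356 + 0.0000 = 0.7356.

Power ≈ 0.736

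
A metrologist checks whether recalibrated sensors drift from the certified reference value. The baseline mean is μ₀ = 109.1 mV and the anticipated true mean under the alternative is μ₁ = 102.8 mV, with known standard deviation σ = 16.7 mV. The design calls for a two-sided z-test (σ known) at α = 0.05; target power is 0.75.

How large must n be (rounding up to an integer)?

n = 49

Standardized effect: d = |μ₁ − μ₀| / σ = |102.8 − 109.1| / 16.7 = 0.3772
For power 0.75 need Φ(δ − z_{0.025}) = 0.75, so δ = z_{0.025} + z_{0.25} = 1.960 + 0.674 = 2.634.
(Ignoring the negligible lower-tail rejection probability gives the usual closed-form inversion.)
δ = d·√n ⇒ n = (δ/d)² = (2.634 / 0.3772)² = 48.77.
Rounding up, n = 49.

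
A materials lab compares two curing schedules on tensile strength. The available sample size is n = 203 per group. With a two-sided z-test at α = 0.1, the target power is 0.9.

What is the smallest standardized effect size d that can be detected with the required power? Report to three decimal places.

Required noncentrality: δ = z_{0.05} + z_{0.10} = 1.645 + 1.282 = 2.926.
(The second rejection-region term Φ(−δ − z_{α/2}) is negligible and dropped.)
δ = d·√(n/2) ⇒ d = δ/√(n/2) = 2.926/√(203/2) = 0.2905.

d ≈ 0.290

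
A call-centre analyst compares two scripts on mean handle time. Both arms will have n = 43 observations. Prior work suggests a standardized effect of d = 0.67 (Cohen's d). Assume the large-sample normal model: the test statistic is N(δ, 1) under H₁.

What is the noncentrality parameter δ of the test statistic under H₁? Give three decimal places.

δ ≈ 3.107

The noncentrality parameter scales effect size by the design's sample-size factor: δ = d·√(n/2) = 0.67 × √(43/2) = 3.1067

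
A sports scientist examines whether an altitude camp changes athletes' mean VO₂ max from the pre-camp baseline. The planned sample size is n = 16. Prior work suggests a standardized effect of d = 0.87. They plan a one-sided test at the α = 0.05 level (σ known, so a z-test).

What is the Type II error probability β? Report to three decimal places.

β ≈ 0.033

Noncentrality parameter: λ = d·√n = 0.87 × √16 = 3.4800
Critical value for a one-sided test at α = 0.05: z_α = 1.645.
Power = Φ(λ − 1.645) = Φ(1.835) = 0.9668.
Type II error: β = 1 − power = 1 − 0.9668 = 0.0332.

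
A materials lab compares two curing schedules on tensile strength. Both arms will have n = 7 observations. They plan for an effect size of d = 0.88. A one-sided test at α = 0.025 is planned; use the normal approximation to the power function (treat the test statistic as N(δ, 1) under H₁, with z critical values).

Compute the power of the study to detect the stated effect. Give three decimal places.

Noncentrality parameter: δ = d·√(n/2) = 0.88 × √(7/2) = 1.6463
Critical value for a one-sided test at α = 0.025: z_α = 1.960.
Power = Φ(δ − 1.960) = Φ(-0.314) = 0.3769.

Power ≈ 0.377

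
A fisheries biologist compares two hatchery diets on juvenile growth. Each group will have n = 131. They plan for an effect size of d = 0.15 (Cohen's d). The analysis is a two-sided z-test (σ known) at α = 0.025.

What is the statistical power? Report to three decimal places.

Noncentrality parameter: δ = d·√(n/2) = 0.15 × √(131/2) = 1.2140
Critical value for a two-sided test at α = 0.025: z_{α/2} = 2.241.
Power = Φ(δ − 2.241) + Φ(−δ − 2.241) = Φ(-1.027) + Φ(-3.455) = 0.1521 + 0.0003 = 0.1524.

Power ≈ 0.152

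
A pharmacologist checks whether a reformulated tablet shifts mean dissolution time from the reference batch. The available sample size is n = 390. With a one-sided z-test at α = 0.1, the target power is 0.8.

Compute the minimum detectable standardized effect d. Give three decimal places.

d ≈ 0.108

Need Φ(δ − 1.282) = 0.8, so δ = 1.282 + 0.842 = 2.123.
δ = d·√n ⇒ d = δ/√n = 2.123/√390 = 0.1075.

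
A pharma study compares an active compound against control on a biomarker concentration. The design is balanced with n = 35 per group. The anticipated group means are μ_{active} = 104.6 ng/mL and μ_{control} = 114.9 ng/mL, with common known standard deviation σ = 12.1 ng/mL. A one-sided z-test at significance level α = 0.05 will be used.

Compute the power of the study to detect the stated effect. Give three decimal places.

Power ≈ 0.972

Standardized effect: d = |μ_{active} − μ_{control}| / σ = |104.6 − 114.9| / 12.1 = 0.8512
Noncentrality parameter: δ = d·√(n/2) = 0.8512 × √(35/2) = 3.5610
One-sided α = 0.05 → critical value z_{0.05} = 1.645.
Power = Φ(δ − 1.645) = Φ(1.916) = 0.9723.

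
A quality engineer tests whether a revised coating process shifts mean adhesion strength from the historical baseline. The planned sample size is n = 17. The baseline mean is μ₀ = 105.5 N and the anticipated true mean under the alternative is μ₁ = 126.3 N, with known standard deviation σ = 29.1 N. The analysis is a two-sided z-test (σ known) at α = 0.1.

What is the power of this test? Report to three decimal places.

Power ≈ 0.904

Standardized effect: d = |μ₁ − μ₀| / σ = |126.3 − 105.5| / 29.1 = 0.7148
Noncentrality parameter: δ = d·√n = 0.7148 × √17 = 2.9471
Two-sided α = 0.1 → critical value z_{0.05} = 1.645.
Power = Φ(δ − 1.645) + Φ(−δ − 1.645) = Φ(1.302) + Φ(-4.592) = 0.9036 + 0.0000 = 0.9036.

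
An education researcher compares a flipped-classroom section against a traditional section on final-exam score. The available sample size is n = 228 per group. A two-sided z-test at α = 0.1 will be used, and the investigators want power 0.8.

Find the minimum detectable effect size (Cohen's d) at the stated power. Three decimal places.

d ≈ 0.233

Required noncentrality: δ = z_{0.05} + z_{0.20} = 1.645 + 0.842 = 2.486.
(The second rejection-region term Φ(−δ − z_{α/2}) is negligible and dropped.)
δ = d·√(n/2) ⇒ d = δ/√(n/2) = 2.486/√(228/2) = 0.2329.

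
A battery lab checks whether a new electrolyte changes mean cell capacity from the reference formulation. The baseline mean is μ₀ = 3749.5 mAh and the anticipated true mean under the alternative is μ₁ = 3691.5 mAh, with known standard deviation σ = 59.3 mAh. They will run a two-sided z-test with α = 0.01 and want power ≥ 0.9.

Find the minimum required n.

Standardized effect: d = |μ₁ − μ₀| / σ = |3691.5 − 3749.5| / 59.3 = 0.9781
For power 0.9 need Φ(δ − z_{0.005}) = 0.9, so δ = z_{0.005} + z_{0.10} = 2.576 + 1.282 = 3.857.
(The Φ(−δ − z_{α/2}) term is vanishingly small for δ > 0 and is dropped in the standard sample-size formula.)
δ = d·√n ⇒ n = (δ/d)² = (3.857 / 0.9781)² = 15.55.
Rounding up, n = 16.

n = 16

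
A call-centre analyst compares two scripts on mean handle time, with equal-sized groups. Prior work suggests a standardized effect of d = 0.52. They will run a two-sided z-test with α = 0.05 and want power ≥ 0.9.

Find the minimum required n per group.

Set Φ(δ − 1.960) = 0.9; then δ − 1.960 = Φ⁻¹(0.9) = 1.282, giving δ = 3.242.
(For δ > 0 the lower-tail rejection region contributes negligibly to power, so the one-term inversion is standard.)
δ = d·√(n/2) ⇒ n = 2(δ/d)² = 2 × (3.242 / 0.52)² = 77.72.
Rounding up, n = 78 per group.

n = 78 per group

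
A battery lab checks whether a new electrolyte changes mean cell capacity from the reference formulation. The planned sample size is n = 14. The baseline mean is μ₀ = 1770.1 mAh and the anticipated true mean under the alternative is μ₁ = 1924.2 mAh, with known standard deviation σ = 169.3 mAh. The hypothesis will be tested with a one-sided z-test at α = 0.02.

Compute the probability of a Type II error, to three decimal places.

β ≈ 0.088

Standardized effect: d = |μ₁ − μ₀| / σ = |1924.2 − 1770.1| / 169.3 = 0.9102
Noncentrality parameter: δ = d·√n = 0.9102 × √14 = 3.4057
One-sided α = 0.02 → critical value z_{0.02} = 2.054.
Power = Φ(δ − 2.054) = Φ(1.352) = 0.9118.
Type II error: β = 1 − power = 1 − 0.9118 = 0.0882.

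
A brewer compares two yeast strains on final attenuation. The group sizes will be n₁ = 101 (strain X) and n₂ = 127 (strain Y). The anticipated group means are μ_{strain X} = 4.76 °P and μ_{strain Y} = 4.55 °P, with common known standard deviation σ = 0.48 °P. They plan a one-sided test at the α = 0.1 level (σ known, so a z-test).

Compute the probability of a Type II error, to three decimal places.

β ≈ 0.023

Standardized effect: d = |μ_{strain X} − μ_{strain Y}| / σ = |4.76 − 4.55| / 0.48 = 0.4375
Noncentrality parameter: δ = d / √(1/n₁ + 1/n₂) = 0.4375 / √(1/101 + 1/127) = 3.2815
Critical value for a one-sided test at α = 0.1: z_α = 1.282.
Power = Φ(δ − 1.282) = Φ(2.000) = 0.9772.
Type II error: β = 1 − power = 1 − 0.9772 = 0.0228.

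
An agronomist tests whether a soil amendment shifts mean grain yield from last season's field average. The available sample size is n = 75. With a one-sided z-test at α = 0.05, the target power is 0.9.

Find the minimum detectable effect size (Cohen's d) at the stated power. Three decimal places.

Need Φ(δ − 1.645) = 0.9, so δ = 1.645 + 1.282 = 2.926.
δ = d·√n ⇒ d = δ/√n = 2.926/√75 = 0.3379.

d ≈ 0.338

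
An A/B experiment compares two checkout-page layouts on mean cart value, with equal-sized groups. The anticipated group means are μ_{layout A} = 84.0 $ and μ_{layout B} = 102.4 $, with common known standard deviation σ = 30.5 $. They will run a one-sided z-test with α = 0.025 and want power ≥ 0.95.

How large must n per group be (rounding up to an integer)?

n = 72 per group

Standardized effect: d = |μ_{layout A} − μ_{layout B}| / σ = |84.0 − 102.4| / 30.5 = 0.6033
Set Φ(δ − 1.960) = 0.95; then δ − 1.960 = Φ⁻¹(0.95) = 1.645, giving δ = 3.605.
δ = d·√(n/2) ⇒ n = 2(δ/d)² = 2 × (3.605 / 0.6033)² = 71.41.
Rounding up, n = 72 per group.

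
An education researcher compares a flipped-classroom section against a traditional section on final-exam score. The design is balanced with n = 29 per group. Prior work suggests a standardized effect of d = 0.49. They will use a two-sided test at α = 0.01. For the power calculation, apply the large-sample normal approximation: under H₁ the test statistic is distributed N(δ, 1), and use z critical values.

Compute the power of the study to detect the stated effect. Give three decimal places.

Noncentrality parameter: δ = d·√(n/2) = 0.49 × √(29/2) = 1.8659
Critical value for a two-sided test at α = 0.01: z_{α/2} = 2.576.
Power = Φ(δ − 2.576) + Φ(−δ − 2.576) = Φ(-0.710) + Φ(-4.442) = 0.2389 + 0.0000 = 0.2389.

Power ≈ 0.239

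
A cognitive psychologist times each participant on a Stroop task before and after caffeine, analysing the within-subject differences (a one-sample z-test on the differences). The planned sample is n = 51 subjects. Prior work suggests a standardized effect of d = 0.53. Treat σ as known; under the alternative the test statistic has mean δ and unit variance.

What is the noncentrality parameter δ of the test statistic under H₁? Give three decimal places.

The noncentrality parameter scales effect size by the design's sample-size factor: δ = d·√n = 0.53 × √51 = 3.7850

δ ≈ 3.785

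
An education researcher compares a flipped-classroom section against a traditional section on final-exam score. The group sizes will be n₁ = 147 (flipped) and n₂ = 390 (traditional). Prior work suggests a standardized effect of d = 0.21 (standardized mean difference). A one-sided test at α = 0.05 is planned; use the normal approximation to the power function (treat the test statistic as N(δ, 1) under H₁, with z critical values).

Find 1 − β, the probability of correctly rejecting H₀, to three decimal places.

Power ≈ 0.700

Noncentrality parameter: δ = d / √(1/n₁ + 1/n₂) = 0.21 / √(1/147 + 1/390) = 2.1698
Critical value for a one-sided test at α = 0.05: z_α = 1.645.
Power = P(Z > 1.645 − δ) = Φ(0.525) = 0.7002.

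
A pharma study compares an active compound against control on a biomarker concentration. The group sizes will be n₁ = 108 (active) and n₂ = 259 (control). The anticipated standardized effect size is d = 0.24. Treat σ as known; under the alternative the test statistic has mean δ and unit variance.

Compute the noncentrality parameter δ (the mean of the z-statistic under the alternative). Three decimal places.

δ ≈ 2.095

The noncentrality parameter scales effect size by the design's sample-size factor: δ = d / √(1/n₁ + 1/n₂) = 0.24 / √(1/108 + 1/259) = 2.0953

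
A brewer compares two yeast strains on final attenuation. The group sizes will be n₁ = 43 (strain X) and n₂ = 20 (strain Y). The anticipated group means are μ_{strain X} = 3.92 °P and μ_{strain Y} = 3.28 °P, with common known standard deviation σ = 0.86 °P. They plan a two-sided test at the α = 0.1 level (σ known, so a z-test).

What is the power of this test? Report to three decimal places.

Standardized effect: d = |μ_{strain X} − μ_{strain Y}| / σ = |3.92 − 3.28| / 0.86 = 0.7442
Noncentrality parameter: δ = d / √(1/n₁ + 1/n₂) = 0.7442 / √(1/43 + 1/20) = 2.7495
Two-sided α = 0.1 → critical value z_{0.05} = 1.645.
Power = Φ(δ − 1.645) + Φ(−δ − 1.645) = Φ(1.105) + Φ(-4.394) = 0.8654 + 0.0000 = 0.8654.

Power ≈ 0.865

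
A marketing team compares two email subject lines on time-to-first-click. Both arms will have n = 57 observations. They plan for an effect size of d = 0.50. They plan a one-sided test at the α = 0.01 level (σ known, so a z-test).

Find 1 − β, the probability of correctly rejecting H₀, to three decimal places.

Power ≈ 0.634

Noncentrality parameter: δ = d·√(n/2) = 0.50 × √(57/2) = 2.6693
Critical value for a one-sided test at α = 0.01: z_α = 2.326.
Power = Φ(δ − 2.326) = Φ(0.343) = 0.6342.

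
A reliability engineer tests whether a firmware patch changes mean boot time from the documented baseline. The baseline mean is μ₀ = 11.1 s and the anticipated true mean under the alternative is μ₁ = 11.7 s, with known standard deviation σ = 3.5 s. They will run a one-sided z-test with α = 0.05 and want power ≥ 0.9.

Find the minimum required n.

n = 292

Standardized effect: d = |μ₁ − μ₀| / σ = |11.7 − 11.1| / 3.5 = 0.1714
For power 0.9 need Φ(δ − z_{0.05}) = 0.9, so δ = z_{0.05} + z_{0.10} = 1.645 + 1.282 = 2.926.
δ = d·√n ⇒ n = (δ/d)² = (2.926 / 0.1714)² = 291.41.
Round up to the next whole unit.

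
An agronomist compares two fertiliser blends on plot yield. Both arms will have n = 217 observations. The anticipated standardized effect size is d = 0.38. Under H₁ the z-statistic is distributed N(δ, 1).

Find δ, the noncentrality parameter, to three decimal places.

The noncentrality parameter scales effect size by the design's sample-size factor: δ = d·√(n/2) = 0.38 × √(217/2) = 3.9582

δ ≈ 3.958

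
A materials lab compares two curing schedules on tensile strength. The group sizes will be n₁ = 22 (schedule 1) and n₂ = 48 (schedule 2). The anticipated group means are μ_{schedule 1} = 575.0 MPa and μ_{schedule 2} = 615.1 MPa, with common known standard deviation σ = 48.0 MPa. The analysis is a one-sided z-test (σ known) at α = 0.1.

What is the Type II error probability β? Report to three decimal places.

β ≈ 0.025

Standardized effect: d = |μ_{schedule 1} − μ_{schedule 2}| / σ = |575.0 − 615.1| / 48.0 = 0.8354
Noncentrality parameter: δ = d / √(1/n₁ + 1/n₂) = 0.8354 / √(1/22 + 1/48) = 3.2448
Critical value for a one-sided test at α = 0.1: z_α = 1.282.
Power = Φ(δ − 1.282) = Φ(1.963) = 0.9752.
Type II error: β = 1 − power = 1 − 0.9752 = 0.0248.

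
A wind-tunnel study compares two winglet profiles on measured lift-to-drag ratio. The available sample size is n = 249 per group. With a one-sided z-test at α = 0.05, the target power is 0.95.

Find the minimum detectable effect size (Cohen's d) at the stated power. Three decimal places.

d ≈ 0.295

Required noncentrality: δ = z_{0.05} + z_{0.05} = 1.645 + 1.645 = 3.290.
δ = d·√(n/2) ⇒ d = δ/√(n/2) = 3.290/√(249/2) = 0.2948.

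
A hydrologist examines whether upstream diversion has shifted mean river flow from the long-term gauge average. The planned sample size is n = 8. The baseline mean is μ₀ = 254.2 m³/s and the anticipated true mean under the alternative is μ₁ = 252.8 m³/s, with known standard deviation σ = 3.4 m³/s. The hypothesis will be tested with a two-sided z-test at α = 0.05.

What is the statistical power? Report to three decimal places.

Power ≈ 0.214

Standardized effect: d = |μ₁ − μ₀| / σ = |252.8 − 254.2| / 3.4 = 0.4118
Noncentrality parameter: δ = d·√n = 0.4118 × √8 = 1.1646
Critical value for a two-sided test at α = 0.05: z_{α/2} = 1.960.
Power = Φ(δ − 1.960) + Φ(−δ − 1.960) = Φ(-0.795) + Φ(-3.125) = 0.2132 + 0.0009 = 0.2141.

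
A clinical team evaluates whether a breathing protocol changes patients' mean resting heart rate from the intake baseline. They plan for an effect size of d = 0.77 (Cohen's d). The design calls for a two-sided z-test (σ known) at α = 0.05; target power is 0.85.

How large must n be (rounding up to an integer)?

n = 16

Set Φ(δ − 1.960) = 0.85; then δ − 1.960 = Φ⁻¹(0.85) = 1.036, giving δ = 2.996.
(Ignoring the negligible lower-tail rejection probability gives the usual closed-form inversion.)
δ = d·√n ⇒ n = (δ/d)² = (2.996 / 0.77)² = 15.14.
Round up to the next whole unit.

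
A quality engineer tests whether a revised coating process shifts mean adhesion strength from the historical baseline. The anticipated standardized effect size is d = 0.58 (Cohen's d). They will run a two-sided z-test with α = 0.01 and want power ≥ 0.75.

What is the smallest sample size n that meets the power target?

For power 0.75 need Φ(δ − z_{0.005}) = 0.75, so δ = z_{0.005} + z_{0.25} = 2.576 + 0.674 = 3.250.
(The Φ(−δ − z_{α/2}) term is vanishingly small for δ > 0 and is dropped in the standard sample-size formula.)
δ = d·√n ⇒ n = (δ/d)² = (3.250 / 0.58)² = 31.40.
Round up to the next whole unit.

n = 32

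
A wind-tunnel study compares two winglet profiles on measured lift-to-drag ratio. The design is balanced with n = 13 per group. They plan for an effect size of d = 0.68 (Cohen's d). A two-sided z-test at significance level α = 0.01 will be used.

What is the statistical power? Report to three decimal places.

Power ≈ 0.200

Noncentrality parameter: λ = d·√(n/2) = 0.68 × √(13/2) = 1.7337
Two-sided α = 0.01 → critical value z_{0.005} = 2.576.
Power = Φ(λ − 2.576) + Φ(−λ − 2.576) = Φ(-0.842) + Φ(-4.309) = 0.1998 + 0.0000 = 0.1999.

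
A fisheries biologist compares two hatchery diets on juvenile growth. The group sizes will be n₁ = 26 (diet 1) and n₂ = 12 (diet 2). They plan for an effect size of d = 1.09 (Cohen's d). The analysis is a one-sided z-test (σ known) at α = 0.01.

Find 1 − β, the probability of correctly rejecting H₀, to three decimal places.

Noncentrality parameter: δ = d / √(1/n₁ + 1/n₂) = 1.09 / √(1/26 + 1/12) = 3.1233
One-sided α = 0.01 → critical value z_{0.01} = 2.326.
Power = P(Z > 2.326 − δ) = Φ(0.797) = 0.7873.

Power ≈ 0.787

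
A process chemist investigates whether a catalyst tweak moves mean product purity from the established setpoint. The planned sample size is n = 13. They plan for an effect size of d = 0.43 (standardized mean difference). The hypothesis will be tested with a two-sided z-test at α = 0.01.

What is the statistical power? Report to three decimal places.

Noncentrality parameter: λ = d·√n = 0.43 × √13 = 1.5504
Two-sided α = 0.01 → critical value z_{0.005} = 2.576.
Power = Φ(λ − 2.576) + Φ(−λ − 2.576) = Φ(-1.025) + Φ(-4.126) = 0.1526 + 0.0000 = 0.1526.

Power ≈ 0.153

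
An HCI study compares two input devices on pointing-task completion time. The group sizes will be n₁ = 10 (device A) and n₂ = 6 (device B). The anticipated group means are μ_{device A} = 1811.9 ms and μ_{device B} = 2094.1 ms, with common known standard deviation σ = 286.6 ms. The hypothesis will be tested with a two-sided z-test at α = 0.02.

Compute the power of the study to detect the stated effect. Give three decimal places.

Standardized effect: d = |μ_{device A} − μ_{device B}| / σ = |1811.9 − 2094.1| / 286.6 = 0.9846
Noncentrality parameter: δ = d / √(1/n₁ + 1/n₂) = 0.9846 / √(1/10 + 1/6) = 1.9068
Two-sided α = 0.02 → critical value z_{0.01} = 2.326.
Power = Φ(δ − 2.326) + Φ(−δ − 2.326) = Φ(-0.420) + Φ(-4.233) = 0.3374 + 0.0000 = 0.3374.

Power ≈ 0.337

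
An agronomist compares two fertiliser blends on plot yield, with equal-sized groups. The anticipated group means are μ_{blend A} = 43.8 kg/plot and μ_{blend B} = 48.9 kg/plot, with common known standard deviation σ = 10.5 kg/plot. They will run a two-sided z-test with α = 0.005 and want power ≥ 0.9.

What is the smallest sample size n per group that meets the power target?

n = 142 per group

Standardized effect: d = |μ_{blend A} − μ_{blend B}| / σ = |43.8 − 48.9| / 10.5 = 0.4857
For power 0.9 need Φ(δ − z_{0.0025}) = 0.9, so δ = z_{0.0025} + z_{0.10} = 2.807 + 1.282 = 4.089.
(Ignoring the negligible lower-tail rejection probability gives the usual closed-form inversion.)
δ = d·√(n/2) ⇒ n = 2(δ/d)² = 2 × (4.089 / 0.4857)² = 141.71.
Rounding up, n = 142 per group.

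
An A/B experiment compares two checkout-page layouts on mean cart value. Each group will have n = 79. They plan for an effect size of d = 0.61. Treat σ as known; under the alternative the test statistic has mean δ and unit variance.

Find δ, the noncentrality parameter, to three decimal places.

The noncentrality parameter scales effect size by the design's sample-size factor: δ = d·√(n/2) = 0.61 × √(79/2) = 3.8338

δ ≈ 3.834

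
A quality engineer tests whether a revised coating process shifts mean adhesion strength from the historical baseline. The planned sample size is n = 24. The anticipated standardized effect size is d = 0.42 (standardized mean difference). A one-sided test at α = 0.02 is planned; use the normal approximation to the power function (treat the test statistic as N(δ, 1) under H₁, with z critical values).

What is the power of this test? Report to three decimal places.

Noncentrality parameter: λ = d·√n = 0.42 × √24 = 2.0576
Critical value for a one-sided test at α = 0.02: z_α = 2.054.
Power = Φ(λ − 2.054) = Φ(0.004) = 0.5015.

Power ≈ 0.502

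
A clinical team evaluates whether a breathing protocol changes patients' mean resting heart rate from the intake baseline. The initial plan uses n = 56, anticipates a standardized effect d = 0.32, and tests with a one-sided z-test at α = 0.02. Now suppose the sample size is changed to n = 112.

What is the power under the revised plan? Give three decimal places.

With n = 112: δ = d·√n = 0.32 × √112 = 3.3866. Critical value z_{0.02} = 2.054.
Revised power = Φ(δ − 2.054) = Φ(1.333) = 0.9087.

Power ≈ 0.909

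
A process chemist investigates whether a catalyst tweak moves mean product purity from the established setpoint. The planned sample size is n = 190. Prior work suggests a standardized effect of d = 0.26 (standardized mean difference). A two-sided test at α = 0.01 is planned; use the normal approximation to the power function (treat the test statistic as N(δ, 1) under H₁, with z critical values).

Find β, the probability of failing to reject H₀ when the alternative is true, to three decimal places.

β ≈ 0.157

Noncentrality parameter: λ = d·√n = 0.26 × √190 = 3.5839
Critical value for a two-sided test at α = 0.01: z_{α/2} = 2.576.
Power = Φ(λ − 2.576) + Φ(−λ − 2.576) = Φ(1.008) + Φ(-6.160) = 0.8433 + 0.0000 = 0.8433.
Type II error: β = 1 − power = 1 − 0.8433 = 0.1567.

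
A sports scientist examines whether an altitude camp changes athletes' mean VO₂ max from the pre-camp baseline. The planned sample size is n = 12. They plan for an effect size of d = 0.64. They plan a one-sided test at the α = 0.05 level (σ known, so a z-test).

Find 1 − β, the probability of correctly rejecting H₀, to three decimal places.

Noncentrality parameter: λ = d·√n = 0.64 × √12 = 2.2170
Critical value for a one-sided test at α = 0.05: z_α = 1.645.
Power = Φ(λ − 1.645) = Φ(0.572) = 0.7164.

Power ≈ 0.716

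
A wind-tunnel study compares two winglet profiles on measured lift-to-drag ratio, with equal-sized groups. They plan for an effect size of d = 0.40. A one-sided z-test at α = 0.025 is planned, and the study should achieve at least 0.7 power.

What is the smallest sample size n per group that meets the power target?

n = 78 per group

For power 0.7 need Φ(δ − z_{0.025}) = 0.7, so δ = z_{0.025} + z_{0.30} = 1.960 + 0.524 = 2.484.
δ = d·√(n/2) ⇒ n = 2(δ/d)² = 2 × (2.484 / 0.40)² = 77.15.
Round up to the next whole unit.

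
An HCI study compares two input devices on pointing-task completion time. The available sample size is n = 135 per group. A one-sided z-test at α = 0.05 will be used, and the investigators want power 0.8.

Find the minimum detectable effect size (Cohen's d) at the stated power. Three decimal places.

Required noncentrality: δ = z_{0.05} + z_{0.20} = 1.645 + 0.842 = 2.486.
δ = d·√(n/2) ⇒ d = δ/√(n/2) = 2.486/√(135/2) = 0.3026.

d ≈ 0.303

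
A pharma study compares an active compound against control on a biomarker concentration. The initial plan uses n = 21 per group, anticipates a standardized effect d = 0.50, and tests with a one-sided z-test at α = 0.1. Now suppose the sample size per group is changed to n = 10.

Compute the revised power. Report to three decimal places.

Power ≈ 0.435

With n = 10 per group: δ = d·√(n/2) = 0.50 × √(10/2) = 1.1180. Critical value z_{0.1} = 1.282.
Revised power = P(Z > 1.282 − δ) = Φ(-0.164) = 0.4351.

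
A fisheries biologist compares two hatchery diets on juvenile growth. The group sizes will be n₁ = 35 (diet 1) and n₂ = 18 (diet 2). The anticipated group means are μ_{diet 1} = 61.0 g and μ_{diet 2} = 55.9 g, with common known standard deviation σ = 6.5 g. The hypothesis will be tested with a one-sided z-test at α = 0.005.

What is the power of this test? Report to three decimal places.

Standardized effect: d = |μ_{diet 1} − μ_{diet 2}| / σ = |61.0 − 55.9| / 6.5 = 0.7846
Noncentrality parameter: δ = d / √(1/n₁ + 1/n₂) = 0.7846 / √(1/35 + 1/18) = 2.7051
Critical value for a one-sided test at α = 0.005: z_α = 2.576.
Power = P(Z > 2.576 − δ) = Φ(0.129) = 0.5514.

Power ≈ 0.551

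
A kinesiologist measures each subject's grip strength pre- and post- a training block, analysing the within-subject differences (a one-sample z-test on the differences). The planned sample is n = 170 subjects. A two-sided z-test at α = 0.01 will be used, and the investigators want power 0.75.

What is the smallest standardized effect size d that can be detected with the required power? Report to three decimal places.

d ≈ 0.249

Required noncentrality: δ = z_{0.005} + z_{0.25} = 2.576 + 0.674 = 3.250.
(Lower-tail contribution to power is negligible for δ > 0.)
δ = d·√n ⇒ d = δ/√n = 3.250/√170 = 0.2493.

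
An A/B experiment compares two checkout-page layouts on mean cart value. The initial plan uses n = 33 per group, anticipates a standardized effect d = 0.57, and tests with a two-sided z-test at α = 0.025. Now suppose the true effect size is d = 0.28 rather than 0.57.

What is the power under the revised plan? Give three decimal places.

With d = 0.28: δ = d·√(n/2) = 0.28 × √(33/2) = 1.1374. Critical value z_{0.0125} = 2.241.
Revised power = Φ(δ − 2.241) + Φ(−δ − 2.241) = Φ(-1.104) + Φ(-3.379) = 0.1348 + 0.0004 = 0.1352.

Power ≈ 0.135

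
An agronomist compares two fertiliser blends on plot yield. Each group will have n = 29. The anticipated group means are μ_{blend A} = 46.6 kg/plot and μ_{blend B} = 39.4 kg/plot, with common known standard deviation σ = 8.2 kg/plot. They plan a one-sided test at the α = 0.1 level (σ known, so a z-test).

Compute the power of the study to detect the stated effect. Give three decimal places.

Standardized effect: d = |μ_{blend A} − μ_{blend B}| / σ = |46.6 − 39.4| / 8.2 = 0.8780
Noncentrality parameter: δ = d·√(n/2) = 0.8780 × √(29/2) = 3.3435
Critical value for a one-sided test at α = 0.1: z_α = 1.282.
Power = P(Z > 1.282 − δ) = Φ(2.062) = 0.9804.

Power ≈ 0.980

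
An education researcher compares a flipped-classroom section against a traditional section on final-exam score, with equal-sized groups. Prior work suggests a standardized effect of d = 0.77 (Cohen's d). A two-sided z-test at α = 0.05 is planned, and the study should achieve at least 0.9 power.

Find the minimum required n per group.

n = 36 per group

Set Φ(δ − 1.960) = 0.9; then δ − 1.960 = Φ⁻¹(0.9) = 1.282, giving δ = 3.242.
(Ignoring the negligible lower-tail rejection probability gives the usual closed-form inversion.)
δ = d·√(n/2) ⇒ n = 2(δ/d)² = 2 × (3.242 / 0.77)² = 35.44.
Rounding up, n = 36 per group.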